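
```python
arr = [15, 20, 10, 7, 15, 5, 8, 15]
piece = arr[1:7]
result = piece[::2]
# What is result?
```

arr has length 8. The slice arr[1:7] selects indices [1, 2, 3, 4, 5, 6] (1->20, 2->10, 3->7, 4->15, 5->5, 6->8), giving [20, 10, 7, 15, 5, 8]. So piece = [20, 10, 7, 15, 5, 8]. piece has length 6. The slice piece[::2] selects indices [0, 2, 4] (0->20, 2->7, 4->5), giving [20, 7, 5].

[20, 7, 5]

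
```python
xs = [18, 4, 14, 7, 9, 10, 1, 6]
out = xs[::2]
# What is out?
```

xs has length 8. The slice xs[::2] selects indices [0, 2, 4, 6] (0->18, 2->14, 4->9, 6->1), giving [18, 14, 9, 1].

[18, 14, 9, 1]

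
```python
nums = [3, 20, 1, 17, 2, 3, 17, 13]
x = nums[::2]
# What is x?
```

nums has length 8. The slice nums[::2] selects indices [0, 2, 4, 6] (0->3, 2->1, 4->2, 6->17), giving [3, 1, 2, 17].

[3, 1, 2, 17]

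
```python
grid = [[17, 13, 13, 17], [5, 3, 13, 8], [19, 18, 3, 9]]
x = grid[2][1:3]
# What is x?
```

grid[2] = [19, 18, 3, 9]. grid[2] has length 4. The slice grid[2][1:3] selects indices [1, 2] (1->18, 2->3), giving [18, 3].

[18, 3]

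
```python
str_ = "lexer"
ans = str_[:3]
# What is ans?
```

str_ has length 5. The slice str_[:3] selects indices [0, 1, 2] (0->'l', 1->'e', 2->'x'), giving 'lex'.

'lex'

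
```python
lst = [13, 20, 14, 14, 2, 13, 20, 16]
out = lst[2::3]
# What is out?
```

lst has length 8. The slice lst[2::3] selects indices [2, 5] (2->14, 5->13), giving [14, 13].

[14, 13]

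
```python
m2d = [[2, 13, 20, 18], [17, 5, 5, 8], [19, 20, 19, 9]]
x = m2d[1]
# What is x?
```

m2d has 3 rows. Row 1 is [17, 5, 5, 8].

[17, 5, 5, 8]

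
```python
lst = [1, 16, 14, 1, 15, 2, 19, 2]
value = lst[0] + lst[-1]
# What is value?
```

lst has length 8. lst[0] = 1.
lst has length 8. Negative index -1 maps to positive index 8 + (-1) = 7. lst[7] = 2.
Sum: 1 + 2 = 3.

3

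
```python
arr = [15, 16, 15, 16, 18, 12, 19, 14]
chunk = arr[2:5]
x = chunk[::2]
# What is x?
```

arr has length 8. The slice arr[2:5] selects indices [2, 3, 4] (2->15, 3->16, 4->18), giving [15, 16, 18]. So chunk = [15, 16, 18]. chunk has length 3. The slice chunk[::2] selects indices [0, 2] (0->15, 2->18), giving [15, 18].

[15, 18]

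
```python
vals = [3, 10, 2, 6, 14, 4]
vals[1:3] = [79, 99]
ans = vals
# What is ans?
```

vals starts as [3, 10, 2, 6, 14, 4] (length 6). The slice vals[1:3] covers indices [1, 2] with values [10, 2]. Replacing that slice with [79, 99] (same length) produces [3, 79, 99, 6, 14, 4].

[3, 79, 99, 6, 14, 4]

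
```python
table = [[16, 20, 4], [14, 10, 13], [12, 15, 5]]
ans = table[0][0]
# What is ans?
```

table[0] = [16, 20, 4]. Taking column 0 of that row yields 16.

16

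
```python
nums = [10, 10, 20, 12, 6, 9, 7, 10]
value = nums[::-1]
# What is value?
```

nums has length 8. The slice nums[::-1] selects indices [7, 6, 5, 4, 3, 2, 1, 0] (7->10, 6->7, 5->9, 4->6, 3->12, 2->20, 1->10, 0->10), giving [10, 7, 9, 6, 12, 20, 10, 10].

[10, 7, 9, 6, 12, 20, 10, 10]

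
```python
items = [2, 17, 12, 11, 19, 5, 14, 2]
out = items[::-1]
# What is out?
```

items has length 8. The slice items[::-1] selects indices [7, 6, 5, 4, 3, 2, 1, 0] (7->2, 6->14, 5->5, 4->19, 3->11, 2->12, 1->17, 0->2), giving [2, 14, 5, 19, 11, 12, 17, 2].

[2, 14, 5, 19, 11, 12, 17, 2]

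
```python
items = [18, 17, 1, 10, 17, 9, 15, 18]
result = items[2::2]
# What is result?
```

items has length 8. The slice items[2::2] selects indices [2, 4, 6] (2->1, 4->17, 6->15), giving [1, 17, 15].

[1, 17, 15]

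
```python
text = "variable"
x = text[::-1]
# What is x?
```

text has length 8. The slice text[::-1] selects indices [7, 6, 5, 4, 3, 2, 1, 0] (7->'e', 6->'l', 5->'b', 4->'a', 3->'i', 2->'r', 1->'a', 0->'v'), giving 'elbairav'.

'elbairav'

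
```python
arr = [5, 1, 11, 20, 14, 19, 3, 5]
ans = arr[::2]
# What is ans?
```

arr has length 8. The slice arr[::2] selects indices [0, 2, 4, 6] (0->5, 2->11, 4->14, 6->3), giving [5, 11, 14, 3].

[5, 11, 14, 3]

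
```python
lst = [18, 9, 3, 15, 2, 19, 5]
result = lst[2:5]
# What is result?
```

lst has length 7. The slice lst[2:5] selects indices [2, 3, 4] (2->3, 3->15, 4->2), giving [3, 15, 2].

[3, 15, 2]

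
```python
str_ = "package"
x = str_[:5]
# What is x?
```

str_ has length 7. The slice str_[:5] selects indices [0, 1, 2, 3, 4] (0->'p', 1->'a', 2->'c', 3->'k', 4->'a'), giving 'packa'.

'packa'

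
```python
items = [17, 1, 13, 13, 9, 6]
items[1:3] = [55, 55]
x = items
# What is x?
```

items starts as [17, 1, 13, 13, 9, 6] (length 6). The slice items[1:3] covers indices [1, 2] with values [1, 13]. Replacing that slice with [55, 55] (same length) produces [17, 55, 55, 13, 9, 6].

[17, 55, 55, 13, 9, 6]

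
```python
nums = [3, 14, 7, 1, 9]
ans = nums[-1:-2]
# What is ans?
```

nums has length 5. The slice nums[-1:-2] resolves to an empty index range, so the result is [].

[]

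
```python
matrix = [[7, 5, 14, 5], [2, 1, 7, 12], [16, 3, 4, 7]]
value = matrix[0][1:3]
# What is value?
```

matrix[0] = [7, 5, 14, 5]. matrix[0] has length 4. The slice matrix[0][1:3] selects indices [1, 2] (1->5, 2->14), giving [5, 14].

[5, 14]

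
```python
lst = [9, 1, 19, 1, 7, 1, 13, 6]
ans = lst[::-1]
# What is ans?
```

lst has length 8. The slice lst[::-1] selects indices [7, 6, 5, 4, 3, 2, 1, 0] (7->6, 6->13, 5->1, 4->7, 3->1, 2->19, 1->1, 0->9), giving [6, 13, 1, 7, 1, 19, 1, 9].

[6, 13, 1, 7, 1, 19, 1, 9]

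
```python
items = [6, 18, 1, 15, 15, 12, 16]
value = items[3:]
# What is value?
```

items has length 7. The slice items[3:] selects indices [3, 4, 5, 6] (3->15, 4->15, 5->12, 6->16), giving [15, 15, 12, 16].

[15, 15, 12, 16]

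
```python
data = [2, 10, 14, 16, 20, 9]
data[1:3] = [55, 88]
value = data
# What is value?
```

data starts as [2, 10, 14, 16, 20, 9] (length 6). The slice data[1:3] covers indices [1, 2] with values [10, 14]. Replacing that slice with [55, 88] (same length) produces [2, 55, 88, 16, 20, 9].

[2, 55, 88, 16, 20, 9]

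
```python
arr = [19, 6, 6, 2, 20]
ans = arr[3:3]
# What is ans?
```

arr has length 5. The slice arr[3:3] resolves to an empty index range, so the result is [].

[]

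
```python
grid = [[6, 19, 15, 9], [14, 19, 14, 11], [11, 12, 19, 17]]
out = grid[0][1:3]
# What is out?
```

grid[0] = [6, 19, 15, 9]. grid[0] has length 4. The slice grid[0][1:3] selects indices [1, 2] (1->19, 2->15), giving [19, 15].

[19, 15]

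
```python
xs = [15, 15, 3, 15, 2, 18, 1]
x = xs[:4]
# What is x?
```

xs has length 7. The slice xs[:4] selects indices [0, 1, 2, 3] (0->15, 1->15, 2->3, 3->15), giving [15, 15, 3, 15].

[15, 15, 3, 15]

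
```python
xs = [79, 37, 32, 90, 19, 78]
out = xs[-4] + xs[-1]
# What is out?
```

xs has length 6. Negative index -4 maps to positive index 6 + (-4) = 2. xs[2] = 32.
xs has length 6. Negative index -1 maps to positive index 6 + (-1) = 5. xs[5] = 78.
Sum: 32 + 78 = 110.

110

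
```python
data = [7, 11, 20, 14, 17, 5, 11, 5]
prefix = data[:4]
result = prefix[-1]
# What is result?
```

data has length 8. The slice data[:4] selects indices [0, 1, 2, 3] (0->7, 1->11, 2->20, 3->14), giving [7, 11, 20, 14]. So prefix = [7, 11, 20, 14]. Then prefix[-1] = 14.

14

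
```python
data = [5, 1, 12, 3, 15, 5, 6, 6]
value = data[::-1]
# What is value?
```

data has length 8. The slice data[::-1] selects indices [7, 6, 5, 4, 3, 2, 1, 0] (7->6, 6->6, 5->5, 4->15, 3->3, 2->12, 1->1, 0->5), giving [6, 6, 5, 15, 3, 12, 1, 5].

[6, 6, 5, 15, 3, 12, 1, 5]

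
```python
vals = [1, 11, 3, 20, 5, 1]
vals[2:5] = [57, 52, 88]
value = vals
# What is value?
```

vals starts as [1, 11, 3, 20, 5, 1] (length 6). The slice vals[2:5] covers indices [2, 3, 4] with values [3, 20, 5]. Replacing that slice with [57, 52, 88] (same length) produces [1, 11, 57, 52, 88, 1].

[1, 11, 57, 52, 88, 1]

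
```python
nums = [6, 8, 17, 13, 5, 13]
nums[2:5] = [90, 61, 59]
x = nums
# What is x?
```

nums starts as [6, 8, 17, 13, 5, 13] (length 6). The slice nums[2:5] covers indices [2, 3, 4] with values [17, 13, 5]. Replacing that slice with [90, 61, 59] (same length) produces [6, 8, 90, 61, 59, 13].

[6, 8, 90, 61, 59, 13]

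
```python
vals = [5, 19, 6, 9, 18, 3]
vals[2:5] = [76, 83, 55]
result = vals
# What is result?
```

vals starts as [5, 19, 6, 9, 18, 3] (length 6). The slice vals[2:5] covers indices [2, 3, 4] with values [6, 9, 18]. Replacing that slice with [76, 83, 55] (same length) produces [5, 19, 76, 83, 55, 3].

[5, 19, 76, 83, 55, 3]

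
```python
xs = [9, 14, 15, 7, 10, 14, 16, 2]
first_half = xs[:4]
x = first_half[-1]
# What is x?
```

xs has length 8. The slice xs[:4] selects indices [0, 1, 2, 3] (0->9, 1->14, 2->15, 3->7), giving [9, 14, 15, 7]. So first_half = [9, 14, 15, 7]. Then first_half[-1] = 7.

7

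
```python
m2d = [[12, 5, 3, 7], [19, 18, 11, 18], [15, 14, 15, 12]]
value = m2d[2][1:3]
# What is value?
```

m2d[2] = [15, 14, 15, 12]. m2d[2] has length 4. The slice m2d[2][1:3] selects indices [1, 2] (1->14, 2->15), giving [14, 15].

[14, 15]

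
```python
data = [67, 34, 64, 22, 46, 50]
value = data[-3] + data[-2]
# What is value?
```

data has length 6. Negative index -3 maps to positive index 6 + (-3) = 3. data[3] = 22.
data has length 6. Negative index -2 maps to positive index 6 + (-2) = 4. data[4] = 46.
Sum: 22 + 46 = 68.

68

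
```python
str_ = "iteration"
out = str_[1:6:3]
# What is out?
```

str_ has length 9. The slice str_[1:6:3] selects indices [1, 4] (1->'t', 4->'a'), giving 'ta'.

'ta'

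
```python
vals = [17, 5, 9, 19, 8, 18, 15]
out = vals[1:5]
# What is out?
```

vals has length 7. The slice vals[1:5] selects indices [1, 2, 3, 4] (1->5, 2->9, 3->19, 4->8), giving [5, 9, 19, 8].

[5, 9, 19, 8]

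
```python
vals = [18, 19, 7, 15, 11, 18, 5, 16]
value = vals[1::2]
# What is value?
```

vals has length 8. The slice vals[1::2] selects indices [1, 3, 5, 7] (1->19, 3->15, 5->18, 7->16), giving [19, 15, 18, 16].

[19, 15, 18, 16]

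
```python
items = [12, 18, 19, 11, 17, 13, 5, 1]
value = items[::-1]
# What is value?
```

items has length 8. The slice items[::-1] selects indices [7, 6, 5, 4, 3, 2, 1, 0] (7->1, 6->5, 5->13, 4->17, 3->11, 2->19, 1->18, 0->12), giving [1, 5, 13, 17, 11, 19, 18, 12].

[1, 5, 13, 17, 11, 19, 18, 12]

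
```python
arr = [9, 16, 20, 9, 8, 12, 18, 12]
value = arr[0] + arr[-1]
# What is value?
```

arr has length 8. arr[0] = 9.
arr has length 8. Negative index -1 maps to positive index 8 + (-1) = 7. arr[7] = 12.
Sum: 9 + 12 = 21.

21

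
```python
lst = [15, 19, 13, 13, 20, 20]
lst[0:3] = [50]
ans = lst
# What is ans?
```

lst starts as [15, 19, 13, 13, 20, 20] (length 6). The slice lst[0:3] covers indices [0, 1, 2] with values [15, 19, 13]. Replacing that slice with [50] (different length) produces [50, 13, 20, 20].

[50, 13, 20, 20]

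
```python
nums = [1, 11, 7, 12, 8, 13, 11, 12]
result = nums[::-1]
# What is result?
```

nums has length 8. The slice nums[::-1] selects indices [7, 6, 5, 4, 3, 2, 1, 0] (7->12, 6->11, 5->13, 4->8, 3->12, 2->7, 1->11, 0->1), giving [12, 11, 13, 8, 12, 7, 11, 1].

[12, 11, 13, 8, 12, 7, 11, 1]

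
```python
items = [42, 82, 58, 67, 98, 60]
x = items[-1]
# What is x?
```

items has length 6. Negative index -1 maps to positive index 6 + (-1) = 5. items[5] = 60.

60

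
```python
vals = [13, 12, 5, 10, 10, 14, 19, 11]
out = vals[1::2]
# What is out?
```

vals has length 8. The slice vals[1::2] selects indices [1, 3, 5, 7] (1->12, 3->10, 5->14, 7->11), giving [12, 10, 14, 11].

[12, 10, 14, 11]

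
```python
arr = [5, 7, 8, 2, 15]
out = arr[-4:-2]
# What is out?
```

arr has length 5. The slice arr[-4:-2] selects indices [1, 2] (1->7, 2->8), giving [7, 8].

[7, 8]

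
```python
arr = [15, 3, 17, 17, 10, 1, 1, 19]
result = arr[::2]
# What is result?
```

arr has length 8. The slice arr[::2] selects indices [0, 2, 4, 6] (0->15, 2->17, 4->10, 6->1), giving [15, 17, 10, 1].

[15, 17, 10, 1]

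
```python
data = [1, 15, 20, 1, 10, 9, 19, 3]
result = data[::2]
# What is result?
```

data has length 8. The slice data[::2] selects indices [0, 2, 4, 6] (0->1, 2->20, 4->10, 6->19), giving [1, 20, 10, 19].

[1, 20, 10, 19]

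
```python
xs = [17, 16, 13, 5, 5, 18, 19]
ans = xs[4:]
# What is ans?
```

xs has length 7. The slice xs[4:] selects indices [4, 5, 6] (4->5, 5->18, 6->19), giving [5, 18, 19].

[5, 18, 19]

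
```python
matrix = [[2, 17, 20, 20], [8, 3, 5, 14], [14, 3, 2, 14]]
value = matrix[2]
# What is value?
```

matrix has 3 rows. Row 2 is [14, 3, 2, 14].

[14, 3, 2, 14]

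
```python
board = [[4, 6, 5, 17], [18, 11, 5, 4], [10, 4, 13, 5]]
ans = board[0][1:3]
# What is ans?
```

board[0] = [4, 6, 5, 17]. board[0] has length 4. The slice board[0][1:3] selects indices [1, 2] (1->6, 2->5), giving [6, 5].

[6, 5]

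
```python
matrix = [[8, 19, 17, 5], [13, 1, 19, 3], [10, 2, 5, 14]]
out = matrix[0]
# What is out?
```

matrix has 3 rows. Row 0 is [8, 19, 17, 5].

[8, 19, 17, 5]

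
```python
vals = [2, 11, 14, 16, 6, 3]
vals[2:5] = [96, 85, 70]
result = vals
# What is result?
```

vals starts as [2, 11, 14, 16, 6, 3] (length 6). The slice vals[2:5] covers indices [2, 3, 4] with values [14, 16, 6]. Replacing that slice with [96, 85, 70] (same length) produces [2, 11, 96, 85, 70, 3].

[2, 11, 96, 85, 70, 3]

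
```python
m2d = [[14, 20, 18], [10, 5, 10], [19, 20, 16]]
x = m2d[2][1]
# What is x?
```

m2d[2] = [19, 20, 16]. Taking column 1 of that row yields 20.

20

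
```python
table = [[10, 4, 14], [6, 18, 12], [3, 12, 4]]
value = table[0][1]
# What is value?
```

table[0] = [10, 4, 14]. Taking column 1 of that row yields 4.

4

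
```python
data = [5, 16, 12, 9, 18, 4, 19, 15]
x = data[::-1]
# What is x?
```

data has length 8. The slice data[::-1] selects indices [7, 6, 5, 4, 3, 2, 1, 0] (7->15, 6->19, 5->4, 4->18, 3->9, 2->12, 1->16, 0->5), giving [15, 19, 4, 18, 9, 12, 16, 5].

[15, 19, 4, 18, 9, 12, 16, 5]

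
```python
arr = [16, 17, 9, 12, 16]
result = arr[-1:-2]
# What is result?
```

arr has length 5. The slice arr[-1:-2] resolves to an empty index range, so the result is [].

[]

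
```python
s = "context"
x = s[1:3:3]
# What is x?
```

s has length 7. The slice s[1:3:3] selects indices [1] (1->'o'), giving 'o'.

'o'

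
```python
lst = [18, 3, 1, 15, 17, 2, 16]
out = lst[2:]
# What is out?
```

lst has length 7. The slice lst[2:] selects indices [2, 3, 4, 5, 6] (2->1, 3->15, 4->17, 5->2, 6->16), giving [1, 15, 17, 2, 16].

[1, 15, 17, 2, 16]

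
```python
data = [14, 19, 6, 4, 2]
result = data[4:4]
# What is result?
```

data has length 5. The slice data[4:4] resolves to an empty index range, so the result is [].

[]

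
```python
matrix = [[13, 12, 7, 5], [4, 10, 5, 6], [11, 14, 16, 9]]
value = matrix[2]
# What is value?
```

matrix has 3 rows. Row 2 is [11, 14, 16, 9].

[11, 14, 16, 9]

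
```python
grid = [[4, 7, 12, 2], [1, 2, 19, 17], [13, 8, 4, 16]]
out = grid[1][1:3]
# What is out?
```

grid[1] = [1, 2, 19, 17]. grid[1] has length 4. The slice grid[1][1:3] selects indices [1, 2] (1->2, 2->19), giving [2, 19].

[2, 19]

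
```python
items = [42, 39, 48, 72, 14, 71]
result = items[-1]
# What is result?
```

items has length 6. Negative index -1 maps to positive index 6 + (-1) = 5. items[5] = 71.

71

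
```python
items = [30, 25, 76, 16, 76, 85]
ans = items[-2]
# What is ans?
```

items has length 6. Negative index -2 maps to positive index 6 + (-2) = 4. items[4] = 76.

76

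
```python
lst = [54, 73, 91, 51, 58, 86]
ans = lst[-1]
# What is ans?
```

lst has length 6. Negative index -1 maps to positive index 6 + (-1) = 5. lst[5] = 86.

86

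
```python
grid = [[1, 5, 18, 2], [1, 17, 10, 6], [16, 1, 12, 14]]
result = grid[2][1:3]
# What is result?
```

grid[2] = [16, 1, 12, 14]. grid[2] has length 4. The slice grid[2][1:3] selects indices [1, 2] (1->1, 2->12), giving [1, 12].

[1, 12]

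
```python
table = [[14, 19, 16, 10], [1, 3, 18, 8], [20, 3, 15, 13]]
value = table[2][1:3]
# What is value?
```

table[2] = [20, 3, 15, 13]. table[2] has length 4. The slice table[2][1:3] selects indices [1, 2] (1->3, 2->15), giving [3, 15].

[3, 15]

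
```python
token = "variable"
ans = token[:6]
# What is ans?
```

token has length 8. The slice token[:6] selects indices [0, 1, 2, 3, 4, 5] (0->'v', 1->'a', 2->'r', 3->'i', 4->'a', 5->'b'), giving 'variab'.

'variab'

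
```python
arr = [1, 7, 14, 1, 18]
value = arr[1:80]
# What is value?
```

arr has length 5. The slice arr[1:80] selects indices [1, 2, 3, 4] (1->7, 2->14, 3->1, 4->18), giving [7, 14, 1, 18].

[7, 14, 1, 18]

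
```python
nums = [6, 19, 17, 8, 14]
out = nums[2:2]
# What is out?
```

nums has length 5. The slice nums[2:2] resolves to an empty index range, so the result is [].

[]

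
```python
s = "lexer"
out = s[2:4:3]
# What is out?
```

s has length 5. The slice s[2:4:3] selects indices [2] (2->'x'), giving 'x'.

'x'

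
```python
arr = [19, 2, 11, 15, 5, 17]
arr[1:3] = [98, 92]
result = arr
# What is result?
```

arr starts as [19, 2, 11, 15, 5, 17] (length 6). The slice arr[1:3] covers indices [1, 2] with values [2, 11]. Replacing that slice with [98, 92] (same length) produces [19, 98, 92, 15, 5, 17].

[19, 98, 92, 15, 5, 17]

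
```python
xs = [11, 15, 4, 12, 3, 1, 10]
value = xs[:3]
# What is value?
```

xs has length 7. The slice xs[:3] selects indices [0, 1, 2] (0->11, 1->15, 2->4), giving [11, 15, 4].

[11, 15, 4]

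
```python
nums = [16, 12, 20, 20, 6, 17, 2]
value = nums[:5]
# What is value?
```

nums has length 7. The slice nums[:5] selects indices [0, 1, 2, 3, 4] (0->16, 1->12, 2->20, 3->20, 4->6), giving [16, 12, 20, 20, 6].

[16, 12, 20, 20, 6]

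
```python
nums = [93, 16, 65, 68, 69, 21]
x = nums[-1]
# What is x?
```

nums has length 6. Negative index -1 maps to positive index 6 + (-1) = 5. nums[5] = 21.

21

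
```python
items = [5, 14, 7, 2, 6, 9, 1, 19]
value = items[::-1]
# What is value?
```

items has length 8. The slice items[::-1] selects indices [7, 6, 5, 4, 3, 2, 1, 0] (7->19, 6->1, 5->9, 4->6, 3->2, 2->7, 1->14, 0->5), giving [19, 1, 9, 6, 2, 7, 14, 5].

[19, 1, 9, 6, 2, 7, 14, 5]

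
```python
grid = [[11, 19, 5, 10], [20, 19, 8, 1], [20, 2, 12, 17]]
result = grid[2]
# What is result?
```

grid has 3 rows. Row 2 is [20, 2, 12, 17].

[20, 2, 12, 17]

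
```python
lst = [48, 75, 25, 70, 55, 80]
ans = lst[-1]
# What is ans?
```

lst has length 6. Negative index -1 maps to positive index 6 + (-1) = 5. lst[5] = 80.

80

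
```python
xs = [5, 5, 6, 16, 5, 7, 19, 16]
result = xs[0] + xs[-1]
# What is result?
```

xs has length 8. xs[0] = 5.
xs has length 8. Negative index -1 maps to positive index 8 + (-1) = 7. xs[7] = 16.
Sum: 5 + 16 = 21.

21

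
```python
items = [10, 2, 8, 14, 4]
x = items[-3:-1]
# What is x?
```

items has length 5. The slice items[-3:-1] selects indices [2, 3] (2->8, 3->14), giving [8, 14].

[8, 14]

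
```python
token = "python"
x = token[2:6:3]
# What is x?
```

token has length 6. The slice token[2:6:3] selects indices [2, 5] (2->'t', 5->'n'), giving 'tn'.

'tn'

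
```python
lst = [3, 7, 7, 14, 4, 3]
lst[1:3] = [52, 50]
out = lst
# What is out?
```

lst starts as [3, 7, 7, 14, 4, 3] (length 6). The slice lst[1:3] covers indices [1, 2] with values [7, 7]. Replacing that slice with [52, 50] (same length) produces [3, 52, 50, 14, 4, 3].

[3, 52, 50, 14, 4, 3]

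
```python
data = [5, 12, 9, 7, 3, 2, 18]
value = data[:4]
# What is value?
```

data has length 7. The slice data[:4] selects indices [0, 1, 2, 3] (0->5, 1->12, 2->9, 3->7), giving [5, 12, 9, 7].

[5, 12, 9, 7]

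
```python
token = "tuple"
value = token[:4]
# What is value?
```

token has length 5. The slice token[:4] selects indices [0, 1, 2, 3] (0->'t', 1->'u', 2->'p', 3->'l'), giving 'tupl'.

'tupl'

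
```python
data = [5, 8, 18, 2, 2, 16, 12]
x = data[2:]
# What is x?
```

data has length 7. The slice data[2:] selects indices [2, 3, 4, 5, 6] (2->18, 3->2, 4->2, 5->16, 6->12), giving [18, 2, 2, 16, 12].

[18, 2, 2, 16, 12]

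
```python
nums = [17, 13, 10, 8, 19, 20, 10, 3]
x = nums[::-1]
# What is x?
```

nums has length 8. The slice nums[::-1] selects indices [7, 6, 5, 4, 3, 2, 1, 0] (7->3, 6->10, 5->20, 4->19, 3->8, 2->10, 1->13, 0->17), giving [3, 10, 20, 19, 8, 10, 13, 17].

[3, 10, 20, 19, 8, 10, 13, 17]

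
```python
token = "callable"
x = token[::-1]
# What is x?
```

token has length 8. The slice token[::-1] selects indices [7, 6, 5, 4, 3, 2, 1, 0] (7->'e', 6->'l', 5->'b', 4->'a', 3->'l', 2->'l', 1->'a', 0->'c'), giving 'elballac'.

'elballac'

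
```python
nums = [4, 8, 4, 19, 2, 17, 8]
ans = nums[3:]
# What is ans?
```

nums has length 7. The slice nums[3:] selects indices [3, 4, 5, 6] (3->19, 4->2, 5->17, 6->8), giving [19, 2, 17, 8].

[19, 2, 17, 8]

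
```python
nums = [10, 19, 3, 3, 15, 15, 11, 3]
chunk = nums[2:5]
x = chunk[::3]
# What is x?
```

nums has length 8. The slice nums[2:5] selects indices [2, 3, 4] (2->3, 3->3, 4->15), giving [3, 3, 15]. So chunk = [3, 3, 15]. chunk has length 3. The slice chunk[::3] selects indices [0] (0->3), giving [3].

[3]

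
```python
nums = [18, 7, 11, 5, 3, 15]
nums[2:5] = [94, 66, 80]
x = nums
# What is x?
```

nums starts as [18, 7, 11, 5, 3, 15] (length 6). The slice nums[2:5] covers indices [2, 3, 4] with values [11, 5, 3]. Replacing that slice with [94, 66, 80] (same length) produces [18, 7, 94, 66, 80, 15].

[18, 7, 94, 66, 80, 15]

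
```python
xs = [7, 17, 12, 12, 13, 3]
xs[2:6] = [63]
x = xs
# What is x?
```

xs starts as [7, 17, 12, 12, 13, 3] (length 6). The slice xs[2:6] covers indices [2, 3, 4, 5] with values [12, 12, 13, 3]. Replacing that slice with [63] (different length) produces [7, 17, 63].

[7, 17, 63]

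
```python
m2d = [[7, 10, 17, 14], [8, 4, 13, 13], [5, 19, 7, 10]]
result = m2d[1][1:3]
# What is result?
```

m2d[1] = [8, 4, 13, 13]. m2d[1] has length 4. The slice m2d[1][1:3] selects indices [1, 2] (1->4, 2->13), giving [4, 13].

[4, 13]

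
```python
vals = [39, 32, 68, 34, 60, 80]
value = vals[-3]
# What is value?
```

vals has length 6. Negative index -3 maps to positive index 6 + (-3) = 3. vals[3] = 34.

34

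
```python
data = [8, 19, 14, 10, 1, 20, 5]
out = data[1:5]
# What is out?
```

data has length 7. The slice data[1:5] selects indices [1, 2, 3, 4] (1->19, 2->14, 3->10, 4->1), giving [19, 14, 10, 1].

[19, 14, 10, 1]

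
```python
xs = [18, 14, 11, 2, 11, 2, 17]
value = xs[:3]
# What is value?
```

xs has length 7. The slice xs[:3] selects indices [0, 1, 2] (0->18, 1->14, 2->11), giving [18, 14, 11].

[18, 14, 11]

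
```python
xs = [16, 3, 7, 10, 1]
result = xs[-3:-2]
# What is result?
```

xs has length 5. The slice xs[-3:-2] selects indices [2] (2->7), giving [7].

[7]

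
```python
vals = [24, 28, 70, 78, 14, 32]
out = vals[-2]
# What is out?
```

vals has length 6. Negative index -2 maps to positive index 6 + (-2) = 4. vals[4] = 14.

14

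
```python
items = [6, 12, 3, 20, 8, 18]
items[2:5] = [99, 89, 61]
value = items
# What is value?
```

items starts as [6, 12, 3, 20, 8, 18] (length 6). The slice items[2:5] covers indices [2, 3, 4] with values [3, 20, 8]. Replacing that slice with [99, 89, 61] (same length) produces [6, 12, 99, 89, 61, 18].

[6, 12, 99, 89, 61, 18]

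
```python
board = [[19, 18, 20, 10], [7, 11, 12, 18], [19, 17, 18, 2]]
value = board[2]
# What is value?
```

board has 3 rows. Row 2 is [19, 17, 18, 2].

[19, 17, 18, 2]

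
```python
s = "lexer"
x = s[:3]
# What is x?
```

s has length 5. The slice s[:3] selects indices [0, 1, 2] (0->'l', 1->'e', 2->'x'), giving 'lex'.

'lex'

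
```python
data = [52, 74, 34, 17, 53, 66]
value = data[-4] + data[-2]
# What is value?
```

data has length 6. Negative index -4 maps to positive index 6 + (-4) = 2. data[2] = 34.
data has length 6. Negative index -2 maps to positive index 6 + (-2) = 4. data[4] = 53.
Sum: 34 + 53 = 87.

87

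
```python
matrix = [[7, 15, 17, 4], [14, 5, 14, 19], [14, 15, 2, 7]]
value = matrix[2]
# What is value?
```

matrix has 3 rows. Row 2 is [14, 15, 2, 7].

[14, 15, 2, 7]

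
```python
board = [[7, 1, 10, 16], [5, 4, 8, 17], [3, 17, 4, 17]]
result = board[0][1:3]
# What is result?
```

board[0] = [7, 1, 10, 16]. board[0] has length 4. The slice board[0][1:3] selects indices [1, 2] (1->1, 2->10), giving [1, 10].

[1, 10]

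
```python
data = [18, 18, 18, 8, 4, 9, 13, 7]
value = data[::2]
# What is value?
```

data has length 8. The slice data[::2] selects indices [0, 2, 4, 6] (0->18, 2->18, 4->4, 6->13), giving [18, 18, 4, 13].

[18, 18, 4, 13]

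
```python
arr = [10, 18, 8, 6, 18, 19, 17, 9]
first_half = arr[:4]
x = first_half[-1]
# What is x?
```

arr has length 8. The slice arr[:4] selects indices [0, 1, 2, 3] (0->10, 1->18, 2->8, 3->6), giving [10, 18, 8, 6]. So first_half = [10, 18, 8, 6]. Then first_half[-1] = 6.

6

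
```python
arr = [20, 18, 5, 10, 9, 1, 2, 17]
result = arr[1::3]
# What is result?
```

arr has length 8. The slice arr[1::3] selects indices [1, 4, 7] (1->18, 4->9, 7->17), giving [18, 9, 17].

[18, 9, 17]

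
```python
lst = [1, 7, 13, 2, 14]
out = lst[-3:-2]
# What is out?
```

lst has length 5. The slice lst[-3:-2] selects indices [2] (2->13), giving [13].

[13]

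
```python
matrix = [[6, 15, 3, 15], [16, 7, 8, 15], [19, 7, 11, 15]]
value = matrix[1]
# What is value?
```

matrix has 3 rows. Row 1 is [16, 7, 8, 15].

[16, 7, 8, 15]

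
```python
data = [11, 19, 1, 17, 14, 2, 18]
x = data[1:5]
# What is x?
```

data has length 7. The slice data[1:5] selects indices [1, 2, 3, 4] (1->19, 2->1, 3->17, 4->14), giving [19, 1, 17, 14].

[19, 1, 17, 14]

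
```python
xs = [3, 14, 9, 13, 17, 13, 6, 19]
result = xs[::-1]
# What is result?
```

xs has length 8. The slice xs[::-1] selects indices [7, 6, 5, 4, 3, 2, 1, 0] (7->19, 6->6, 5->13, 4->17, 3->13, 2->9, 1->14, 0->3), giving [19, 6, 13, 17, 13, 9, 14, 3].

[19, 6, 13, 17, 13, 9, 14, 3]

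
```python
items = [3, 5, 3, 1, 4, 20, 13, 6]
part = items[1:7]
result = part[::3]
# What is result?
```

items has length 8. The slice items[1:7] selects indices [1, 2, 3, 4, 5, 6] (1->5, 2->3, 3->1, 4->4, 5->20, 6->13), giving [5, 3, 1, 4, 20, 13]. So part = [5, 3, 1, 4, 20, 13]. part has length 6. The slice part[::3] selects indices [0, 3] (0->5, 3->4), giving [5, 4].

[5, 4]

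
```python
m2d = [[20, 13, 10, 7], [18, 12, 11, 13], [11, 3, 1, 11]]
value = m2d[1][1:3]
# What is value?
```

m2d[1] = [18, 12, 11, 13]. m2d[1] has length 4. The slice m2d[1][1:3] selects indices [1, 2] (1->12, 2->11), giving [12, 11].

[12, 11]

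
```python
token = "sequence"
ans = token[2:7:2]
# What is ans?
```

token has length 8. The slice token[2:7:2] selects indices [2, 4, 6] (2->'q', 4->'e', 6->'c'), giving 'qec'.

'qec'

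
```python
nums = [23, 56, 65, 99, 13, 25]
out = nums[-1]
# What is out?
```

nums has length 6. Negative index -1 maps to positive index 6 + (-1) = 5. nums[5] = 25.

25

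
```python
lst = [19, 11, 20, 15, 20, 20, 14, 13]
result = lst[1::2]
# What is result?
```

lst has length 8. The slice lst[1::2] selects indices [1, 3, 5, 7] (1->11, 3->15, 5->20, 7->13), giving [11, 15, 20, 13].

[11, 15, 20, 13]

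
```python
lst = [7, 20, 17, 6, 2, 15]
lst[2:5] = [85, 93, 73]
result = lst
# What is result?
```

lst starts as [7, 20, 17, 6, 2, 15] (length 6). The slice lst[2:5] covers indices [2, 3, 4] with values [17, 6, 2]. Replacing that slice with [85, 93, 73] (same length) produces [7, 20, 85, 93, 73, 15].

[7, 20, 85, 93, 73, 15]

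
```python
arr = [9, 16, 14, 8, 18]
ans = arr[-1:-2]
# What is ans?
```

arr has length 5. The slice arr[-1:-2] resolves to an empty index range, so the result is [].

[]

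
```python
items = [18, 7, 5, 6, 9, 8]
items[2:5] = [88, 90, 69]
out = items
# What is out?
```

items starts as [18, 7, 5, 6, 9, 8] (length 6). The slice items[2:5] covers indices [2, 3, 4] with values [5, 6, 9]. Replacing that slice with [88, 90, 69] (same length) produces [18, 7, 88, 90, 69, 8].

[18, 7, 88, 90, 69, 8]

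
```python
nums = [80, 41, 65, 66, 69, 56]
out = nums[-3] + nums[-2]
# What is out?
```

nums has length 6. Negative index -3 maps to positive index 6 + (-3) = 3. nums[3] = 66.
nums has length 6. Negative index -2 maps to positive index 6 + (-2) = 4. nums[4] = 69.
Sum: 66 + 69 = 135.

135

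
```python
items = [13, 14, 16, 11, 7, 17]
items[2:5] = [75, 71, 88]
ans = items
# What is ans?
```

items starts as [13, 14, 16, 11, 7, 17] (length 6). The slice items[2:5] covers indices [2, 3, 4] with values [16, 11, 7]. Replacing that slice with [75, 71, 88] (same length) produces [13, 14, 75, 71, 88, 17].

[13, 14, 75, 71, 88, 17]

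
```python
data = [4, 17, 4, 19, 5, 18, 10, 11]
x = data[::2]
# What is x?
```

data has length 8. The slice data[::2] selects indices [0, 2, 4, 6] (0->4, 2->4, 4->5, 6->10), giving [4, 4, 5, 10].

[4, 4, 5, 10]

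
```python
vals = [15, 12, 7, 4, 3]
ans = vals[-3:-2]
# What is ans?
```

vals has length 5. The slice vals[-3:-2] selects indices [2] (2->7), giving [7].

[7]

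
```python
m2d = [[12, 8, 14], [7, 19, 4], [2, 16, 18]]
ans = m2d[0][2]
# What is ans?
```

m2d[0] = [12, 8, 14]. Taking column 2 of that row yields 14.

14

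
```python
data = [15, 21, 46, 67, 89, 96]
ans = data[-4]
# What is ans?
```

data has length 6. Negative index -4 maps to positive index 6 + (-4) = 2. data[2] = 46.

46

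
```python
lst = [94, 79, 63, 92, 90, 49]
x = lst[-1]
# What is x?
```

lst has length 6. Negative index -1 maps to positive index 6 + (-1) = 5. lst[5] = 49.

49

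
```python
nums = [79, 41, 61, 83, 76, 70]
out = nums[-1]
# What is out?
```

nums has length 6. Negative index -1 maps to positive index 6 + (-1) = 5. nums[5] = 70.

70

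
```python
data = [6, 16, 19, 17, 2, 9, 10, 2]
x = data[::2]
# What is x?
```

data has length 8. The slice data[::2] selects indices [0, 2, 4, 6] (0->6, 2->19, 4->2, 6->10), giving [6, 19, 2, 10].

[6, 19, 2, 10]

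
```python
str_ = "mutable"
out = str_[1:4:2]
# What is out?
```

str_ has length 7. The slice str_[1:4:2] selects indices [1, 3] (1->'u', 3->'a'), giving 'ua'.

'ua'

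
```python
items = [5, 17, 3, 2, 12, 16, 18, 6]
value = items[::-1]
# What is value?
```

items has length 8. The slice items[::-1] selects indices [7, 6, 5, 4, 3, 2, 1, 0] (7->6, 6->18, 5->16, 4->12, 3->2, 2->3, 1->17, 0->5), giving [6, 18, 16, 12, 2, 3, 17, 5].

[6, 18, 16, 12, 2, 3, 17, 5]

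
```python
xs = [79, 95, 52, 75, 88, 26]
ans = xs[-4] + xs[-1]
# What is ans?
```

xs has length 6. Negative index -4 maps to positive index 6 + (-4) = 2. xs[2] = 52.
xs has length 6. Negative index -1 maps to positive index 6 + (-1) = 5. xs[5] = 26.
Sum: 52 + 26 = 78.

78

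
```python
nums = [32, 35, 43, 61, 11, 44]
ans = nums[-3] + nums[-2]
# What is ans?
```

nums has length 6. Negative index -3 maps to positive index 6 + (-3) = 3. nums[3] = 61.
nums has length 6. Negative index -2 maps to positive index 6 + (-2) = 4. nums[4] = 11.
Sum: 61 + 11 = 72.

72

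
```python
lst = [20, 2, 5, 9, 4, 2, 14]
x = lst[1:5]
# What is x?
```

lst has length 7. The slice lst[1:5] selects indices [1, 2, 3, 4] (1->2, 2->5, 3->9, 4->4), giving [2, 5, 9, 4].

[2, 5, 9, 4]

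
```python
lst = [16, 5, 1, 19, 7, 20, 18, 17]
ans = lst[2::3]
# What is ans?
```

lst has length 8. The slice lst[2::3] selects indices [2, 5] (2->1, 5->20), giving [1, 20].

[1, 20]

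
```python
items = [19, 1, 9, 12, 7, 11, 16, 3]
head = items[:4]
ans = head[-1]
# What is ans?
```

items has length 8. The slice items[:4] selects indices [0, 1, 2, 3] (0->19, 1->1, 2->9, 3->12), giving [19, 1, 9, 12]. So head = [19, 1, 9, 12]. Then head[-1] = 12.

12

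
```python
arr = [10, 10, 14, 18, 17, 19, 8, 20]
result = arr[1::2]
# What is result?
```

arr has length 8. The slice arr[1::2] selects indices [1, 3, 5, 7] (1->10, 3->18, 5->19, 7->20), giving [10, 18, 19, 20].

[10, 18, 19, 20]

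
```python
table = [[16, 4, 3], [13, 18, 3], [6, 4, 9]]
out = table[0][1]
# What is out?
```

table[0] = [16, 4, 3]. Taking column 1 of that row yields 4.

4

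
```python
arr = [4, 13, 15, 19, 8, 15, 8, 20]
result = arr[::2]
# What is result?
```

arr has length 8. The slice arr[::2] selects indices [0, 2, 4, 6] (0->4, 2->15, 4->8, 6->8), giving [4, 15, 8, 8].

[4, 15, 8, 8]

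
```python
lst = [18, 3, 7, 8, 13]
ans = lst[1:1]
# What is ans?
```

lst has length 5. The slice lst[1:1] resolves to an empty index range, so the result is [].

[]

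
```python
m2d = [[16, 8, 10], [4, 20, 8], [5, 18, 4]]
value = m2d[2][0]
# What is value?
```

m2d[2] = [5, 18, 4]. Taking column 0 of that row yields 5.

5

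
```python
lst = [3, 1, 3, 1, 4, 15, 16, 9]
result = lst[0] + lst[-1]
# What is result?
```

lst has length 8. lst[0] = 3.
lst has length 8. Negative index -1 maps to positive index 8 + (-1) = 7. lst[7] = 9.
Sum: 3 + 9 = 12.

12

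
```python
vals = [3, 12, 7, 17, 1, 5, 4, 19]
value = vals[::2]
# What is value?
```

vals has length 8. The slice vals[::2] selects indices [0, 2, 4, 6] (0->3, 2->7, 4->1, 6->4), giving [3, 7, 1, 4].

[3, 7, 1, 4]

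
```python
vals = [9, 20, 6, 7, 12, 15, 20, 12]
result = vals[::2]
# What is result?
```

vals has length 8. The slice vals[::2] selects indices [0, 2, 4, 6] (0->9, 2->6, 4->12, 6->20), giving [9, 6, 12, 20].

[9, 6, 12, 20]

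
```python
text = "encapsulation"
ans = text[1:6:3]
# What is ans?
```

text has length 13. The slice text[1:6:3] selects indices [1, 4] (1->'n', 4->'p'), giving 'np'.

'np'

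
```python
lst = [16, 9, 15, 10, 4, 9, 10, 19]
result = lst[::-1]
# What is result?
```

lst has length 8. The slice lst[::-1] selects indices [7, 6, 5, 4, 3, 2, 1, 0] (7->19, 6->10, 5->9, 4->4, 3->10, 2->15, 1->9, 0->16), giving [19, 10, 9, 4, 10, 15, 9, 16].

[19, 10, 9, 4, 10, 15, 9, 16]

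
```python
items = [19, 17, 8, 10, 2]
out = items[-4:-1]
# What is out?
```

items has length 5. The slice items[-4:-1] selects indices [1, 2, 3] (1->17, 2->8, 3->10), giving [17, 8, 10].

[17, 8, 10]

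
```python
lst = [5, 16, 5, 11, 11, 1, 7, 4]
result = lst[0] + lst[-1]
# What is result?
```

lst has length 8. lst[0] = 5.
lst has length 8. Negative index -1 maps to positive index 8 + (-1) = 7. lst[7] = 4.
Sum: 5 + 4 = 9.

9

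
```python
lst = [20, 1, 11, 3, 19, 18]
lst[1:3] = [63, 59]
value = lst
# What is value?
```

lst starts as [20, 1, 11, 3, 19, 18] (length 6). The slice lst[1:3] covers indices [1, 2] with values [1, 11]. Replacing that slice with [63, 59] (same length) produces [20, 63, 59, 3, 19, 18].

[20, 63, 59, 3, 19, 18]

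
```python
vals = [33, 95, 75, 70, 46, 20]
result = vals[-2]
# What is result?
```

vals has length 6. Negative index -2 maps to positive index 6 + (-2) = 4. vals[4] = 46.

46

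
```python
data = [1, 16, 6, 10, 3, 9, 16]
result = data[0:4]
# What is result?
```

data has length 7. The slice data[0:4] selects indices [0, 1, 2, 3] (0->1, 1->16, 2->6, 3->10), giving [1, 16, 6, 10].

[1, 16, 6, 10]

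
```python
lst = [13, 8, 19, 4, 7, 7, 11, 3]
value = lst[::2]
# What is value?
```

lst has length 8. The slice lst[::2] selects indices [0, 2, 4, 6] (0->13, 2->19, 4->7, 6->11), giving [13, 19, 7, 11].

[13, 19, 7, 11]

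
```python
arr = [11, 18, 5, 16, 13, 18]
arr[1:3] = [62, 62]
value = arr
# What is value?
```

arr starts as [11, 18, 5, 16, 13, 18] (length 6). The slice arr[1:3] covers indices [1, 2] with values [18, 5]. Replacing that slice with [62, 62] (same length) produces [11, 62, 62, 16, 13, 18].

[11, 62, 62, 16, 13, 18]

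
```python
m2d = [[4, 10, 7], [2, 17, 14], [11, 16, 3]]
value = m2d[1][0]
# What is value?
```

m2d[1] = [2, 17, 14]. Taking column 0 of that row yields 2.

2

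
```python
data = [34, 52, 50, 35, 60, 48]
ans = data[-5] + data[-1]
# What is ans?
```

data has length 6. Negative index -5 maps to positive index 6 + (-5) = 1. data[1] = 52.
data has length 6. Negative index -1 maps to positive index 6 + (-1) = 5. data[5] = 48.
Sum: 52 + 48 = 100.

100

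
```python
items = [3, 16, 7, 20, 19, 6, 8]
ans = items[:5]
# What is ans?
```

items has length 7. The slice items[:5] selects indices [0, 1, 2, 3, 4] (0->3, 1->16, 2->7, 3->20, 4->19), giving [3, 16, 7, 20, 19].

[3, 16, 7, 20, 19]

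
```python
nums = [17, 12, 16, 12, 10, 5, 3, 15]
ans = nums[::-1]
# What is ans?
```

nums has length 8. The slice nums[::-1] selects indices [7, 6, 5, 4, 3, 2, 1, 0] (7->15, 6->3, 5->5, 4->10, 3->12, 2->16, 1->12, 0->17), giving [15, 3, 5, 10, 12, 16, 12, 17].

[15, 3, 5, 10, 12, 16, 12, 17]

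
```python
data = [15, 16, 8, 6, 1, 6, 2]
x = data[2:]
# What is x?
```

data has length 7. The slice data[2:] selects indices [2, 3, 4, 5, 6] (2->8, 3->6, 4->1, 5->6, 6->2), giving [8, 6, 1, 6, 2].

[8, 6, 1, 6, 2]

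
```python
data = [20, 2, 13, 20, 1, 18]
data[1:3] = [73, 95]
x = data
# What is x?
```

data starts as [20, 2, 13, 20, 1, 18] (length 6). The slice data[1:3] covers indices [1, 2] with values [2, 13]. Replacing that slice with [73, 95] (same length) produces [20, 73, 95, 20, 1, 18].

[20, 73, 95, 20, 1, 18]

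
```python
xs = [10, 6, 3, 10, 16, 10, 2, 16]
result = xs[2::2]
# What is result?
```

xs has length 8. The slice xs[2::2] selects indices [2, 4, 6] (2->3, 4->16, 6->2), giving [3, 16, 2].

[3, 16, 2]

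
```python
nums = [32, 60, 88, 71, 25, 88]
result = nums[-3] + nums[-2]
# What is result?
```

nums has length 6. Negative index -3 maps to positive index 6 + (-3) = 3. nums[3] = 71.
nums has length 6. Negative index -2 maps to positive index 6 + (-2) = 4. nums[4] = 25.
Sum: 71 + 25 = 96.

96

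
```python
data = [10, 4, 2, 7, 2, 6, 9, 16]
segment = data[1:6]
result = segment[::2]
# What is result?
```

data has length 8. The slice data[1:6] selects indices [1, 2, 3, 4, 5] (1->4, 2->2, 3->7, 4->2, 5->6), giving [4, 2, 7, 2, 6]. So segment = [4, 2, 7, 2, 6]. segment has length 5. The slice segment[::2] selects indices [0, 2, 4] (0->4, 2->7, 4->6), giving [4, 7, 6].

[4, 7, 6]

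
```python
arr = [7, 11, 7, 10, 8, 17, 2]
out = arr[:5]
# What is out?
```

arr has length 7. The slice arr[:5] selects indices [0, 1, 2, 3, 4] (0->7, 1->11, 2->7, 3->10, 4->8), giving [7, 11, 7, 10, 8].

[7, 11, 7, 10, 8]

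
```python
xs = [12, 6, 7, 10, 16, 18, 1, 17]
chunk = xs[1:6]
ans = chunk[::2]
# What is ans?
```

xs has length 8. The slice xs[1:6] selects indices [1, 2, 3, 4, 5] (1->6, 2->7, 3->10, 4->16, 5->18), giving [6, 7, 10, 16, 18]. So chunk = [6, 7, 10, 16, 18]. chunk has length 5. The slice chunk[::2] selects indices [0, 2, 4] (0->6, 2->10, 4->18), giving [6, 10, 18].

[6, 10, 18]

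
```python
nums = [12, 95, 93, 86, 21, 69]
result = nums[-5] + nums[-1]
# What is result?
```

nums has length 6. Negative index -5 maps to positive index 6 + (-5) = 1. nums[1] = 95.
nums has length 6. Negative index -1 maps to positive index 6 + (-1) = 5. nums[5] = 69.
Sum: 95 + 69 = 164.

164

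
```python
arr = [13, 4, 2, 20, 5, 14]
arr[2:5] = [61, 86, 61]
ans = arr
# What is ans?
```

arr starts as [13, 4, 2, 20, 5, 14] (length 6). The slice arr[2:5] covers indices [2, 3, 4] with values [2, 20, 5]. Replacing that slice with [61, 86, 61] (same length) produces [13, 4, 61, 86, 61, 14].

[13, 4, 61, 86, 61, 14]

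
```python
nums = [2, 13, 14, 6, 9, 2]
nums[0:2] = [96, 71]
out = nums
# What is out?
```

nums starts as [2, 13, 14, 6, 9, 2] (length 6). The slice nums[0:2] covers indices [0, 1] with values [2, 13]. Replacing that slice with [96, 71] (same length) produces [96, 71, 14, 6, 9, 2].

[96, 71, 14, 6, 9, 2]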